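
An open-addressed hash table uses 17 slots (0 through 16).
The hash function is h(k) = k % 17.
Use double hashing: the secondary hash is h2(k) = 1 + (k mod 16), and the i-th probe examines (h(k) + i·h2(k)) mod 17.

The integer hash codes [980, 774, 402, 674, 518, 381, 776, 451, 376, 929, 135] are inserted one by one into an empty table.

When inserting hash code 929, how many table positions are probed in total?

3

Insert 980: h=11, slot 11 empty → index 11.
Insert 774: h=9, slot 9 empty → index 9.
Insert 402: h=11, h2=3, slot 11 occupied → index 14.
Insert 674: h=11, h2=3, slots 11,14 occupied → index 0.
Insert 518: h=8, slot 8 empty → index 8.
Insert 381: h=7, slot 7 empty → index 7.
Insert 776: h=11, h2=9, slot 11 occupied → index 3.
Insert 451: h=9, h2=4, slot 9 occupied → index 13.
Insert 376: h=2, slot 2 empty → index 2.
Insert 929: h=11, h2=2, slots 11,13 occupied → index 15.
Insert 135: h=16, slot 16 empty → index 16.
Table: [674, _, 376, 776, _, _, _, 381, 518, 774, _, 980, _, 451, 402, 929, 135]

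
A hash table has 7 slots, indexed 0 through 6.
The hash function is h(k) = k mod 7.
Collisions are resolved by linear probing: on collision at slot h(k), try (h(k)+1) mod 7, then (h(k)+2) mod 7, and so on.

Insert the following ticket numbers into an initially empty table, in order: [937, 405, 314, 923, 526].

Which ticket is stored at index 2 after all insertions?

923

937 hashes to 6; slot 6 is free → place at 6.
405 hashes to 6; 6 taken → place at 0.
314 hashes to 6; 6,0 taken → place at 1.
923 hashes to 6; 6,0,1 taken → place at 2.
526 hashes to 1; 1,2 taken → place at 3.
Table: [405, 314, 923, 526, _, _, 937]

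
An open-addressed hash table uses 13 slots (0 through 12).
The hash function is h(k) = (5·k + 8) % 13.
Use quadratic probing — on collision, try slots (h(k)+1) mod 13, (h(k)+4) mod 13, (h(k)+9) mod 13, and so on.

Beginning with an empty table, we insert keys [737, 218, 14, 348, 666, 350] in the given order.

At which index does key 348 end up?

737: h=1 -> slot 1
218: h=6 -> slot 6
14: h=0 -> slot 0
348: h=6, probe 6,7 -> slot 7
666: h=10 -> slot 10
350: h=3 -> slot 3
Table: [14, 737, _, 350, _, _, 218, 348, _, _, 666, _, _]

7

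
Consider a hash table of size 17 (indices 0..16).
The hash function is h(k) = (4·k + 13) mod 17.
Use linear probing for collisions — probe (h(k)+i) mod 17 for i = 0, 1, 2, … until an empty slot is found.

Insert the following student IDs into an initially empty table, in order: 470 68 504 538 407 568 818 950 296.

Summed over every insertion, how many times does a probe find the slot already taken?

10

470 hashes to 6; slot 6 is free → place at 6.
68 hashes to 13; slot 13 is free → place at 13.
504 hashes to 6; 6 taken → place at 7.
538 hashes to 6; 6,7 taken → place at 8.
407 hashes to 9; slot 9 is free → place at 9.
568 hashes to 7; 7,8,9 taken → place at 10.
818 hashes to 4; slot 4 is free → place at 4.
950 hashes to 5; slot 5 is free → place at 5.
296 hashes to 7; 7,8,9,10 taken → place at 11.
Table: [—, —, —, —, 818, 950, 470, 504, 538, 407, 568, 296, —, 68, —, —, —]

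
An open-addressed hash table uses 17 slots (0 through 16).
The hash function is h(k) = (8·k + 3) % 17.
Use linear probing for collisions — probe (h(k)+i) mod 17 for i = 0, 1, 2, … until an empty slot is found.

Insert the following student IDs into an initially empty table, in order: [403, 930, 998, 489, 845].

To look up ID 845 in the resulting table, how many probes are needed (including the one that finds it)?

Insert 403: h=14, slot 14 empty → index 14.
Insert 930: h=14, slot 14 occupied → index 15.
Insert 998: h=14, slots 14,15 occupied → index 16.
Insert 489: h=5, slot 5 empty → index 5.
Insert 845: h=14, slots 14,15,16 occupied → index 0.
Table: [845, -, -, -, -, 489, -, -, -, -, -, -, -, -, 403, 930, 998]
Lookup 845: h=14, probe 14,15,16,0 → found at 0.

4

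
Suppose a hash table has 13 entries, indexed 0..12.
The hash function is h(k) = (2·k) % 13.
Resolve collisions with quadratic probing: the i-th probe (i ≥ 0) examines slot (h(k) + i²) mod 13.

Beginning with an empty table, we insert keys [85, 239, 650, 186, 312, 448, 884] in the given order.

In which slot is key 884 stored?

Insert 85: h=1, slot 1 empty => index 1.
Insert 239: h=10, slot 10 empty => index 10.
Insert 650: h=0, slot 0 empty => index 0.
Insert 186: h=8, slot 8 empty => index 8.
Insert 312: h=0, slots 0,1 occupied => index 4.
Insert 448: h=12, slot 12 empty => index 12.
Insert 884: h=0, slots 0,1,4 occupied => index 9.
Table: [650, 85, —, —, 312, —, —, —, 186, 884, 239, —, 448]

9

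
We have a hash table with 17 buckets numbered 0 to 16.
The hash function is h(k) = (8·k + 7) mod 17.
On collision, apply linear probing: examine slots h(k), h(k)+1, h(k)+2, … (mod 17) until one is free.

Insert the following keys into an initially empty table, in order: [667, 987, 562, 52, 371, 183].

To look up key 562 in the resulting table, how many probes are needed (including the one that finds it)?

2

667 hashes to 5; slot 5 is free -> place at 5.
987 hashes to 15; slot 15 is free -> place at 15.
562 hashes to 15; 15 taken -> place at 16.
52 hashes to 15; 15,16 taken -> place at 0.
371 hashes to 0; 0 taken -> place at 1.
183 hashes to 9; slot 9 is free -> place at 9.
Table: [52, 371, —, —, —, 667, —, —, —, 183, —, —, —, —, —, 987, 562]
Lookup 562: h=15, probe 15,16 → found at 16.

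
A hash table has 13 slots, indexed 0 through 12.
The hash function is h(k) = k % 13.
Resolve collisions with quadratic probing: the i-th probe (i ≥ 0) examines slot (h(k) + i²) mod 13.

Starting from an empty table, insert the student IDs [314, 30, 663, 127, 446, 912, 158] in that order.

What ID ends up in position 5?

446

Insert 314: h=2, slot 2 empty => index 2.
Insert 30: h=4, slot 4 empty => index 4.
Insert 663: h=0, slot 0 empty => index 0.
Insert 127: h=10, slot 10 empty => index 10.
Insert 446: h=4, slot 4 occupied => index 5.
Insert 912: h=2, slot 2 occupied => index 3.
Insert 158: h=2, slots 2,3 occupied => index 6.
Table: [663, ., 314, 912, 30, 446, 158, ., ., ., 127, ., .]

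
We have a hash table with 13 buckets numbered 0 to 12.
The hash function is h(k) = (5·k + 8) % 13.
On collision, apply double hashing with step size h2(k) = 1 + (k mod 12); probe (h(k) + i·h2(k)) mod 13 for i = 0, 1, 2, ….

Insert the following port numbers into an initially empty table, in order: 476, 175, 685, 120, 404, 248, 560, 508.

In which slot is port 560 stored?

476: h=9 → slot 9
175: h=12 → slot 12
685: h=1 → slot 1
120: h=10 → slot 10
404: h=0 → slot 0
248: h=0, h2=9, probe 0,9,5 → slot 5
560: h=0, h2=9, probe 0,9,5,1,10,6 → slot 6
508: h=0, h2=5, probe 0,5,10,2 → slot 2
Table: [404, 685, 508, —, —, 248, 560, —, —, 476, 120, —, 175]

6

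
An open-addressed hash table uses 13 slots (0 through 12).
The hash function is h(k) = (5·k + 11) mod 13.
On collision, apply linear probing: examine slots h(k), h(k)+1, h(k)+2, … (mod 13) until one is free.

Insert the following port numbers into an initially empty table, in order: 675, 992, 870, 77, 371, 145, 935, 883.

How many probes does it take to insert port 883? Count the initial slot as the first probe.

7

675: h=6 => slot 6
992: h=5 => slot 5
870: h=6, probe 6,7 => slot 7
77: h=6, probe 6,7,8 => slot 8
371: h=7, probe 7,8,9 => slot 9
145: h=8, probe 8,9,10 => slot 10
935: h=6, probe 6,7,8,9,10,11 => slot 11
883: h=6, probe 6,7,8,9,10,11,12 => slot 12
Table: [∅, ∅, ∅, ∅, ∅, 992, 675, 870, 77, 371, 145, 935, 883]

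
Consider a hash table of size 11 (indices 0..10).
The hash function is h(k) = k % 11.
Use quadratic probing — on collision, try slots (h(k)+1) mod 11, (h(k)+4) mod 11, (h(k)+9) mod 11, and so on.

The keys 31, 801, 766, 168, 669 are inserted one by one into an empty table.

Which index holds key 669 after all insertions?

2

31: h=9 → slot 9
801: h=9, probe 9,10 → slot 10
766: h=7 → slot 7
168: h=3 → slot 3
669: h=9, probe 9,10,2 → slot 2
Table: [., ., 669, 168, ., ., ., 766, ., 31, 801]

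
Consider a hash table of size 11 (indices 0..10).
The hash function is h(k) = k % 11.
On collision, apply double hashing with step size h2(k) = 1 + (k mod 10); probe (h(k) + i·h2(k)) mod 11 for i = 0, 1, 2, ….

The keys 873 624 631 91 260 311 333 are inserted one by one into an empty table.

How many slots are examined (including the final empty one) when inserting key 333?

3

Insert 873: h=4, slot 4 empty → index 4.
Insert 624: h=8, slot 8 empty → index 8.
Insert 631: h=4, h2=2, slot 4 occupied → index 6.
Insert 91: h=3, slot 3 empty → index 3.
Insert 260: h=7, slot 7 empty → index 7.
Insert 311: h=3, h2=2, slot 3 occupied → index 5.
Insert 333: h=3, h2=4, slots 3,7 occupied → index 0.
Table: [333, —, —, 91, 873, 311, 631, 260, 624, —, —]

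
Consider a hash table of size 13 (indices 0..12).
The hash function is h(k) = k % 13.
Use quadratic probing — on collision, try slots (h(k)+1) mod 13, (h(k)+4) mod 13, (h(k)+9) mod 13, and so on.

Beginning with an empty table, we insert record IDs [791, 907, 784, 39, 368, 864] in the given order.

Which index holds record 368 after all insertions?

791: h=11 -> slot 11
907: h=10 -> slot 10
784: h=4 -> slot 4
39: h=0 -> slot 0
368: h=4, probe 4,5 -> slot 5
864: h=6 -> slot 6
Table: [39, —, —, —, 784, 368, 864, —, —, —, 907, 791, —]

5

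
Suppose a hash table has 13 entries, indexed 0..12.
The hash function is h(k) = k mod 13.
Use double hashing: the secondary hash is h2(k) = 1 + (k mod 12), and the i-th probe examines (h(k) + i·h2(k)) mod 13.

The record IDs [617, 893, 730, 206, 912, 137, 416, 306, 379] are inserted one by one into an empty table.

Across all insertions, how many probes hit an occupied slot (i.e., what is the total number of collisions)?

3

Insert 617: h=6, slot 6 empty → index 6.
Insert 893: h=9, slot 9 empty → index 9.
Insert 730: h=2, slot 2 empty → index 2.
Insert 206: h=11, slot 11 empty → index 11.
Insert 912: h=2, h2=1, slot 2 occupied → index 3.
Insert 137: h=7, slot 7 empty → index 7.
Insert 416: h=0, slot 0 empty → index 0.
Insert 306: h=7, h2=7, slot 7 occupied → index 1.
Insert 379: h=2, h2=8, slot 2 occupied → index 10.
Table: [416, 306, 730, 912, _, _, 617, 137, _, 893, 379, 206, _]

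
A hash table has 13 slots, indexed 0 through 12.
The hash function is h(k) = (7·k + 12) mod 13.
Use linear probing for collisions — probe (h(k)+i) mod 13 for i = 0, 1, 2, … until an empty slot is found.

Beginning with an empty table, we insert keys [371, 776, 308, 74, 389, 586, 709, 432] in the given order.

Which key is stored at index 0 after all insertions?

709

Insert 371: h=9, slot 9 empty => index 9.
Insert 776: h=10, slot 10 empty => index 10.
Insert 308: h=10, slot 10 occupied => index 11.
Insert 74: h=10, slots 10,11 occupied => index 12.
Insert 389: h=5, slot 5 empty => index 5.
Insert 586: h=6, slot 6 empty => index 6.
Insert 709: h=9, slots 9,10,11,12 occupied => index 0.
Insert 432: h=7, slot 7 empty => index 7.
Table: [709, _, _, _, _, 389, 586, 432, _, 371, 776, 308, 74]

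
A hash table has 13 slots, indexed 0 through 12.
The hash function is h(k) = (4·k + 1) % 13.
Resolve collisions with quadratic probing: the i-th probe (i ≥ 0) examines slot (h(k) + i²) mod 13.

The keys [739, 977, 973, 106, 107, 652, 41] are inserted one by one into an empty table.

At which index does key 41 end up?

739 hashes to 6; slot 6 is free → place at 6.
977 hashes to 9; slot 9 is free → place at 9.
973 hashes to 6; 6 taken → place at 7.
106 hashes to 9; 9 taken → place at 10.
107 hashes to 0; slot 0 is free → place at 0.
652 hashes to 9; 9,10,0 taken → place at 5.
41 hashes to 9; 9,10,0,5 taken → place at 12.
Table: [107, ∅, ∅, ∅, ∅, 652, 739, 973, ∅, 977, 106, ∅, 41]

12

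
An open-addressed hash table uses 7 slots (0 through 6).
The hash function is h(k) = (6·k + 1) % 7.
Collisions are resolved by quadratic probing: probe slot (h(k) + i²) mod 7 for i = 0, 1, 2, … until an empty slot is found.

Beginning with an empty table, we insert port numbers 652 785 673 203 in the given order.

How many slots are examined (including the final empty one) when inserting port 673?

3

652: h=0 -> slot 0
785: h=0, probe 0,1 -> slot 1
673: h=0, probe 0,1,4 -> slot 4
203: h=1, probe 1,2 -> slot 2
Table: [652, 785, 203, —, 673, —, —]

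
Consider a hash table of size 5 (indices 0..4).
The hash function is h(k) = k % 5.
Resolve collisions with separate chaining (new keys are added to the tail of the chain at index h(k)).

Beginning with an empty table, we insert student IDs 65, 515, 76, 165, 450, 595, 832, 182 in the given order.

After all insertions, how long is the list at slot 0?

5

Insert 65: h=0, bucket 0 empty → new chain.
Insert 515: h=0, bucket 0 nonempty → append to chain.
Insert 76: h=1, bucket 1 empty → new chain.
Insert 165: h=0, bucket 0 nonempty → append to chain.
Insert 450: h=0, bucket 0 nonempty → append to chain.
Insert 595: h=0, bucket 0 nonempty → append to chain.
Insert 832: h=2, bucket 2 empty → new chain.
Insert 182: h=2, bucket 2 nonempty → append to chain.
Final buckets:
0: 65 -> 515 -> 165 -> 450 -> 595
1: 76
2: 832 -> 182
3: -
4: -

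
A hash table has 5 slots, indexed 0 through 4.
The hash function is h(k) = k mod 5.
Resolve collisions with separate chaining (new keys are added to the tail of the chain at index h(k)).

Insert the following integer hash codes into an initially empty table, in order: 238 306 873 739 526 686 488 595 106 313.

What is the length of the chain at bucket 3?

4

238 → bucket 3
306 → bucket 1
873 → bucket 3 (collision)
739 → bucket 4
526 → bucket 1 (collision)
686 → bucket 1 (collision)
488 → bucket 3 (collision)
595 → bucket 0
106 → bucket 1 (collision)
313 → bucket 3 (collision)
Final buckets:
0: 595
1: 306 -> 526 -> 686 -> 106
2: -
3: 238 -> 873 -> 488 -> 313
4: 739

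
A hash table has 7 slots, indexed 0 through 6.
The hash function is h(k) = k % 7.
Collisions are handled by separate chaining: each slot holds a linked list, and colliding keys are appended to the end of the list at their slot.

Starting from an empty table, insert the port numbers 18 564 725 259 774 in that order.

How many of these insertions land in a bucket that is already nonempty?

3

18 -> bucket 4
564 -> bucket 4 (collision)
725 -> bucket 4 (collision)
259 -> bucket 0
774 -> bucket 4 (collision)
Final buckets:
0: 259
1: -
2: -
3: -
4: 18 -> 564 -> 725 -> 774
5: -
6: -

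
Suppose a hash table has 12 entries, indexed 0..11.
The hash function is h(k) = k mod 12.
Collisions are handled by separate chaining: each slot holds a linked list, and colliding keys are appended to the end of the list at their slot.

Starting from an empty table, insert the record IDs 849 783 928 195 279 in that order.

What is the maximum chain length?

3

849 → bucket 9
783 → bucket 3
928 → bucket 4
195 → bucket 3 (collision)
279 → bucket 3 (collision)
Final buckets:
0: ∅
1: ∅
2: ∅
3: 783 -> 195 -> 279
4: 928
5: ∅
6: ∅
7: ∅
8: ∅
9: 849
10: ∅
11: ∅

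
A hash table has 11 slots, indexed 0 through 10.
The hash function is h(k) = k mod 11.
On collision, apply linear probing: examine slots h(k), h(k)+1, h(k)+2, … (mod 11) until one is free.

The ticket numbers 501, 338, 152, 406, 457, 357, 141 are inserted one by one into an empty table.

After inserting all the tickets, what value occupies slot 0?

141

Insert 501: h=6, slot 6 empty → index 6.
Insert 338: h=8, slot 8 empty → index 8.
Insert 152: h=9, slot 9 empty → index 9.
Insert 406: h=10, slot 10 empty → index 10.
Insert 457: h=6, slot 6 occupied → index 7.
Insert 357: h=5, slot 5 empty → index 5.
Insert 141: h=9, slots 9,10 occupied → index 0.
Table: [141, -, -, -, -, 357, 501, 457, 338, 152, 406]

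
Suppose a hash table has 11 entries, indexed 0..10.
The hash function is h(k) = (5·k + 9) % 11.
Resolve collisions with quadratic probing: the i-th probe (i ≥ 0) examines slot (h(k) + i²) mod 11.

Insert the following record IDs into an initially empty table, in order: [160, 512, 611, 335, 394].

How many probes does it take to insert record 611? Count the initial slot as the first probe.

3

Insert 160: h=6, slot 6 empty => index 6.
Insert 512: h=6, slot 6 occupied => index 7.
Insert 611: h=6, slots 6,7 occupied => index 10.
Insert 335: h=1, slot 1 empty => index 1.
Insert 394: h=10, slot 10 occupied => index 0.
Table: [394, 335, ∅, ∅, ∅, ∅, 160, 512, ∅, ∅, 611]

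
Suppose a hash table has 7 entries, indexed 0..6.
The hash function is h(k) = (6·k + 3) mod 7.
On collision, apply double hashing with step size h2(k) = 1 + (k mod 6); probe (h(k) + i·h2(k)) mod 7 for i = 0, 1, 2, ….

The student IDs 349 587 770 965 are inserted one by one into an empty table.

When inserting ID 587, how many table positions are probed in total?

Insert 349: h=4, slot 4 empty => index 4.
Insert 587: h=4, h2=6, slot 4 occupied => index 3.
Insert 770: h=3, h2=3, slot 3 occupied => index 6.
Insert 965: h=4, h2=6, slots 4,3 occupied => index 2.
Table: [_, _, 965, 587, 349, _, 770]

2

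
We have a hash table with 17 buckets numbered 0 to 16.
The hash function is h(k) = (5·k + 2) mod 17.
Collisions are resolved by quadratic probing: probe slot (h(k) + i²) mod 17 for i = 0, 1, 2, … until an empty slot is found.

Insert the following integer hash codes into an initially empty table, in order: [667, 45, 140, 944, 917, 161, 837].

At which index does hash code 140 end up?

667: h=5 -> slot 5
45: h=6 -> slot 6
140: h=5, probe 5,6,9 -> slot 9
944: h=13 -> slot 13
917: h=14 -> slot 14
161: h=8 -> slot 8
837: h=5, probe 5,6,9,14,4 -> slot 4
Table: [∅, ∅, ∅, ∅, 837, 667, 45, ∅, 161, 140, ∅, ∅, ∅, 944, 917, ∅, ∅]

9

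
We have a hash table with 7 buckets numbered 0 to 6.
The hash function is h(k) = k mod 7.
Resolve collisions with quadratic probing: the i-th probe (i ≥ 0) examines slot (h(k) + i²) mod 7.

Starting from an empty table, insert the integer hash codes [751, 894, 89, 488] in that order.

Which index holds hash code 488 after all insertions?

0

751: h=2 → slot 2
894: h=5 → slot 5
89: h=5, probe 5,6 → slot 6
488: h=5, probe 5,6,2,0 → slot 0
Table: [488, ., 751, ., ., 894, 89]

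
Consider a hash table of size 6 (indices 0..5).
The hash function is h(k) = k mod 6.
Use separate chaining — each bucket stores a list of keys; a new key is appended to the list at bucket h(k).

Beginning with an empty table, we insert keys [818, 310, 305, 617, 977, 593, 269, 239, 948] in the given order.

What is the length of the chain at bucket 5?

Insert 818: h=2, bucket 2 empty → new chain.
Insert 310: h=4, bucket 4 empty → new chain.
Insert 305: h=5, bucket 5 empty → new chain.
Insert 617: h=5, bucket 5 nonempty → append to chain.
Insert 977: h=5, bucket 5 nonempty → append to chain.
Insert 593: h=5, bucket 5 nonempty → append to chain.
Insert 269: h=5, bucket 5 nonempty → append to chain.
Insert 239: h=5, bucket 5 nonempty → append to chain.
Insert 948: h=0, bucket 0 empty → new chain.
Final buckets:
0: 948
1: —
2: 818
3: —
4: 310
5: 305 -> 617 -> 977 -> 593 -> 269 -> 239

6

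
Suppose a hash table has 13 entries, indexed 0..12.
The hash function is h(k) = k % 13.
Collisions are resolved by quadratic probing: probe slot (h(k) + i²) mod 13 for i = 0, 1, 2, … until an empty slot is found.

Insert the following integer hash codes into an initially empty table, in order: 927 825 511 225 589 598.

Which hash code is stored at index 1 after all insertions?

927 hashes to 4; slot 4 is free → place at 4.
825 hashes to 6; slot 6 is free → place at 6.
511 hashes to 4; 4 taken → place at 5.
225 hashes to 4; 4,5 taken → place at 8.
589 hashes to 4; 4,5,8 taken → place at 0.
598 hashes to 0; 0 taken → place at 1.
Table: [589, 598, ∅, ∅, 927, 511, 825, ∅, 225, ∅, ∅, ∅, ∅]

598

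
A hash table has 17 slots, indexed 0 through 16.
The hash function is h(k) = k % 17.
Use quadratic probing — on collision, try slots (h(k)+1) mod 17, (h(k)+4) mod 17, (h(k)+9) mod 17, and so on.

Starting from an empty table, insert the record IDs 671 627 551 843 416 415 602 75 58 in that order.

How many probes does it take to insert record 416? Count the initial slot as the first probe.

671 hashes to 8; slot 8 is free -> place at 8.
627 hashes to 15; slot 15 is free -> place at 15.
551 hashes to 7; slot 7 is free -> place at 7.
843 hashes to 10; slot 10 is free -> place at 10.
416 hashes to 8; 8 taken -> place at 9.
415 hashes to 7; 7,8 taken -> place at 11.
602 hashes to 7; 7,8,11 taken -> place at 16.
75 hashes to 7; 7,8,11,16 taken -> place at 6.
58 hashes to 7; 7,8,11,16,6,15,9 taken -> place at 5.
Table: [—, —, —, —, —, 58, 75, 551, 671, 416, 843, 415, —, —, —, 627, 602]

2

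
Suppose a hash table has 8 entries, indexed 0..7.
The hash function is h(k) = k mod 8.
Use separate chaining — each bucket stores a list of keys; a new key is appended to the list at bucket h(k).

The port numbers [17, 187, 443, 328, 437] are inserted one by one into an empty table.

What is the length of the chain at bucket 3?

2

17 → bucket 1
187 → bucket 3
443 → bucket 3 (collision)
328 → bucket 0
437 → bucket 5
Final buckets:
0: 328
1: 17
2: _
3: 187 -> 443
4: _
5: 437
6: _
7: _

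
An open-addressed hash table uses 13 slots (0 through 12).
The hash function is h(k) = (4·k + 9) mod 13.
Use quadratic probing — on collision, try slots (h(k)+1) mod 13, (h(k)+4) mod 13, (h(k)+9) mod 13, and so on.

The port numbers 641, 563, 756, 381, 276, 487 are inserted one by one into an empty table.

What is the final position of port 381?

641: h=12 → slot 12
563: h=12, probe 12,0 → slot 0
756: h=4 → slot 4
381: h=12, probe 12,0,3 → slot 3
276: h=8 → slot 8
487: h=7 → slot 7
Table: [563, —, —, 381, 756, —, —, 487, 276, —, —, —, 641]

3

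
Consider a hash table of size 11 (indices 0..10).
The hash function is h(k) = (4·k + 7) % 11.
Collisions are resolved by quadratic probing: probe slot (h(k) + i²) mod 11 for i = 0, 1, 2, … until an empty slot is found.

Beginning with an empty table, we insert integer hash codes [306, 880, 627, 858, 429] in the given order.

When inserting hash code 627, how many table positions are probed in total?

Insert 306: h=10, slot 10 empty → index 10.
Insert 880: h=7, slot 7 empty → index 7.
Insert 627: h=7, slot 7 occupied → index 8.
Insert 858: h=7, slots 7,8 occupied → index 0.
Insert 429: h=7, slots 7,8,0 occupied → index 5.
Table: [858, ∅, ∅, ∅, ∅, 429, ∅, 880, 627, ∅, 306]

2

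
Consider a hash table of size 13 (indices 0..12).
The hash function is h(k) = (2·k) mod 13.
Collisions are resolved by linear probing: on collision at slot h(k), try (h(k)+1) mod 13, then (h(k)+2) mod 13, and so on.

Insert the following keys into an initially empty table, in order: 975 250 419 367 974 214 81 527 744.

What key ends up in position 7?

975 hashes to 0; slot 0 is free → place at 0.
250 hashes to 6; slot 6 is free → place at 6.
419 hashes to 6; 6 taken → place at 7.
367 hashes to 6; 6,7 taken → place at 8.
974 hashes to 11; slot 11 is free → place at 11.
214 hashes to 12; slot 12 is free → place at 12.
81 hashes to 6; 6,7,8 taken → place at 9.
527 hashes to 1; slot 1 is free → place at 1.
744 hashes to 6; 6,7,8,9 taken → place at 10.
Table: [975, 527, —, —, —, —, 250, 419, 367, 81, 744, 974, 214]

419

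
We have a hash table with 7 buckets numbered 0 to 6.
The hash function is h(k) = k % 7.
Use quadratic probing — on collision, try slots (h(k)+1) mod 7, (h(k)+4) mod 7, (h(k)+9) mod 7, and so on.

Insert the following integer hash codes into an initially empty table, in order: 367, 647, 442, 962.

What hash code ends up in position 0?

962

Insert 367: h=3, slot 3 empty → index 3.
Insert 647: h=3, slot 3 occupied → index 4.
Insert 442: h=1, slot 1 empty → index 1.
Insert 962: h=3, slots 3,4 occupied → index 0.
Table: [962, 442, ., 367, 647, ., .]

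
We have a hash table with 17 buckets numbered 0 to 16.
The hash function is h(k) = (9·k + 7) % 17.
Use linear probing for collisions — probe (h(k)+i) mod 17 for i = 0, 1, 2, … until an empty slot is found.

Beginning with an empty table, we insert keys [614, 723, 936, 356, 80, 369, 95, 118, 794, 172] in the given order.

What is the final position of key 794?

614 hashes to 8; slot 8 is free -> place at 8.
723 hashes to 3; slot 3 is free -> place at 3.
936 hashes to 16; slot 16 is free -> place at 16.
356 hashes to 15; slot 15 is free -> place at 15.
80 hashes to 13; slot 13 is free -> place at 13.
369 hashes to 13; 13 taken -> place at 14.
95 hashes to 12; slot 12 is free -> place at 12.
118 hashes to 15; 15,16 taken -> place at 0.
794 hashes to 13; 13,14,15,16,0 taken -> place at 1.
172 hashes to 8; 8 taken -> place at 9.
Table: [118, 794, —, 723, —, —, —, —, 614, 172, —, —, 95, 80, 369, 356, 936]

1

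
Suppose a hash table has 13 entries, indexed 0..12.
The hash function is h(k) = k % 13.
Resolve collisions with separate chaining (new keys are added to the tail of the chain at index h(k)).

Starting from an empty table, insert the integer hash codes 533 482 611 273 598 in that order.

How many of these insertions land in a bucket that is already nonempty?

533 → bucket 0
482 → bucket 1
611 → bucket 0 (collision)
273 → bucket 0 (collision)
598 → bucket 0 (collision)
Final buckets:
0: 533 -> 611 -> 273 -> 598
1: 482
2: ∅
3: ∅
4: ∅
5: ∅
6: ∅
7: ∅
8: ∅
9: ∅
10: ∅
11: ∅
12: ∅

3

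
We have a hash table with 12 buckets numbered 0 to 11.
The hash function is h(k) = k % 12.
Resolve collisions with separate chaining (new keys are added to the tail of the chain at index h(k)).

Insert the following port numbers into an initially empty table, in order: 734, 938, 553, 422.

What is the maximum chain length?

Insert 734: h=2, bucket 2 empty → new chain.
Insert 938: h=2, bucket 2 nonempty → append to chain.
Insert 553: h=1, bucket 1 empty → new chain.
Insert 422: h=2, bucket 2 nonempty → append to chain.
Final buckets:
0: ∅
1: 553
2: 734 -> 938 -> 422
3: ∅
4: ∅
5: ∅
6: ∅
7: ∅
8: ∅
9: ∅
10: ∅
11: ∅

3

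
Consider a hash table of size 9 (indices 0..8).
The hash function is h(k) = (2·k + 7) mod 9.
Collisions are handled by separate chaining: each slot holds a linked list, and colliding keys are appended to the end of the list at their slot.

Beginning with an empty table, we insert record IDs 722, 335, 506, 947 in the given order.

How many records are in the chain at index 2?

4

Insert 722: h=2, bucket 2 empty → new chain.
Insert 335: h=2, bucket 2 nonempty → append to chain.
Insert 506: h=2, bucket 2 nonempty → append to chain.
Insert 947: h=2, bucket 2 nonempty → append to chain.
Final buckets:
0: _
1: _
2: 722 -> 335 -> 506 -> 947
3: _
4: _
5: _
6: _
7: _
8: _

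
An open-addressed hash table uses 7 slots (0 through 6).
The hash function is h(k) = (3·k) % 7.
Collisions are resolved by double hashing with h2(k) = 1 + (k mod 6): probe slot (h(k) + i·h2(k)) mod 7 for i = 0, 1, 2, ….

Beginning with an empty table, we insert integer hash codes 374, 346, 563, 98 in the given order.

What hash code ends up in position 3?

98

374: h=2 → slot 2
346: h=2, h2=5, probe 2,0 → slot 0
563: h=2, h2=6, probe 2,1 → slot 1
98: h=0, h2=3, probe 0,3 → slot 3
Table: [346, 563, 374, 98, —, —, —]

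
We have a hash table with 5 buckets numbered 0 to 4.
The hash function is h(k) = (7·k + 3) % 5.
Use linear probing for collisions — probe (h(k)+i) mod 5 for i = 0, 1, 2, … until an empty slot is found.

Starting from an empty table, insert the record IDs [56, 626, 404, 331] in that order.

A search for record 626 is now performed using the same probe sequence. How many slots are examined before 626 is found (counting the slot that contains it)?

Insert 56: h=0, slot 0 empty → index 0.
Insert 626: h=0, slot 0 occupied → index 1.
Insert 404: h=1, slot 1 occupied → index 2.
Insert 331: h=0, slots 0,1,2 occupied → index 3.
Table: [56, 626, 404, 331, _]
Lookup 626: h=0, probe 0,1 → found at 1.

2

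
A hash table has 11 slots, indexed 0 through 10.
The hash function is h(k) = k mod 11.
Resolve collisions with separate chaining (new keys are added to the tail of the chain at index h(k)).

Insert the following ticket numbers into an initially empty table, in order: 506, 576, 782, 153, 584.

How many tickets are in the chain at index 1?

506 -> bucket 0
576 -> bucket 4
782 -> bucket 1
153 -> bucket 10
584 -> bucket 1 (collision)
Final buckets:
0: 506
1: 782 -> 584
2: .
3: .
4: 576
5: .
6: .
7: .
8: .
9: .
10: 153

2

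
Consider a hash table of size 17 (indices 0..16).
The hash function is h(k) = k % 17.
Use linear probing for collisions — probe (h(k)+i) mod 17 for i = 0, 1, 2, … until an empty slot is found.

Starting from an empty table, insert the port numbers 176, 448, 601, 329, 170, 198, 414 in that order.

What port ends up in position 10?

176 hashes to 6; slot 6 is free -> place at 6.
448 hashes to 6; 6 taken -> place at 7.
601 hashes to 6; 6,7 taken -> place at 8.
329 hashes to 6; 6,7,8 taken -> place at 9.
170 hashes to 0; slot 0 is free -> place at 0.
198 hashes to 11; slot 11 is free -> place at 11.
414 hashes to 6; 6,7,8,9 taken -> place at 10.
Table: [170, ., ., ., ., ., 176, 448, 601, 329, 414, 198, ., ., ., ., .]

414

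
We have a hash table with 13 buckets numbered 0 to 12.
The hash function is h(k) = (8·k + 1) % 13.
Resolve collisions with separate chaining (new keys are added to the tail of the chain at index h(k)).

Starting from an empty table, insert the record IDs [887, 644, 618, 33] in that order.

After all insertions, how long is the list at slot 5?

3

887 → bucket 12
644 → bucket 5
618 → bucket 5 (collision)
33 → bucket 5 (collision)
Final buckets:
0: _
1: _
2: _
3: _
4: _
5: 644 -> 618 -> 33
6: _
7: _
8: _
9: _
10: _
11: _
12: 887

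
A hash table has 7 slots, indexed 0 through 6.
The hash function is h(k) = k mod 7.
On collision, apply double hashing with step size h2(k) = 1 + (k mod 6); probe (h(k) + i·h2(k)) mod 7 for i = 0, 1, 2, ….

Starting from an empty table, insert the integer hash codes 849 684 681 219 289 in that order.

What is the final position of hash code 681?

6

Insert 849: h=2, slot 2 empty => index 2.
Insert 684: h=5, slot 5 empty => index 5.
Insert 681: h=2, h2=4, slot 2 occupied => index 6.
Insert 219: h=2, h2=4, slots 2,6 occupied => index 3.
Insert 289: h=2, h2=2, slot 2 occupied => index 4.
Table: [-, -, 849, 219, 289, 684, 681]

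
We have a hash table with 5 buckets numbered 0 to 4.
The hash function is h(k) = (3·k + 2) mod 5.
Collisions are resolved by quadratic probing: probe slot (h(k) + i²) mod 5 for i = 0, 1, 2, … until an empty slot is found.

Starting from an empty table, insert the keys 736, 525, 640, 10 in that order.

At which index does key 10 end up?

1

Insert 736: h=0, slot 0 empty -> index 0.
Insert 525: h=2, slot 2 empty -> index 2.
Insert 640: h=2, slot 2 occupied -> index 3.
Insert 10: h=2, slots 2,3 occupied -> index 1.
Table: [736, 10, 525, 640, .]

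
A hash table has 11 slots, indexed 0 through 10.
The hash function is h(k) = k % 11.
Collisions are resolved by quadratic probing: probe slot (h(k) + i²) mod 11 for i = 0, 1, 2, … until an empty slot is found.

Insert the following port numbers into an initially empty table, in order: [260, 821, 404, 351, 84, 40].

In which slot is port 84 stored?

260 hashes to 7; slot 7 is free -> place at 7.
821 hashes to 7; 7 taken -> place at 8.
404 hashes to 8; 8 taken -> place at 9.
351 hashes to 10; slot 10 is free -> place at 10.
84 hashes to 7; 7,8 taken -> place at 0.
40 hashes to 7; 7,8,0 taken -> place at 5.
Table: [84, -, -, -, -, 40, -, 260, 821, 404, 351]

0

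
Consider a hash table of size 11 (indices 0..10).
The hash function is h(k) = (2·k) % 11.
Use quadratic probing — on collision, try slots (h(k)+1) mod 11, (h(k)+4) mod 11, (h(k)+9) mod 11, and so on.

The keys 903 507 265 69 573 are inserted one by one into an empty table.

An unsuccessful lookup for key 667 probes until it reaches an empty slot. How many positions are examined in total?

Insert 903: h=2, slot 2 empty → index 2.
Insert 507: h=2, slot 2 occupied → index 3.
Insert 265: h=2, slots 2,3 occupied → index 6.
Insert 69: h=6, slot 6 occupied → index 7.
Insert 573: h=2, slots 2,3,6 occupied → index 0.
Table: [573, ., 903, 507, ., ., 265, 69, ., ., .]
Lookup 667: h=3, probe 3,4 → slot 4 empty, not found.

2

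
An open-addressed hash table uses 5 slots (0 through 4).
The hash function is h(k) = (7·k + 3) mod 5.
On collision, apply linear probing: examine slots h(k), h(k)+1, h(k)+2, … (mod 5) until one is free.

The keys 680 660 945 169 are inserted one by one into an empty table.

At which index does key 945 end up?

680 hashes to 3; slot 3 is free -> place at 3.
660 hashes to 3; 3 taken -> place at 4.
945 hashes to 3; 3,4 taken -> place at 0.
169 hashes to 1; slot 1 is free -> place at 1.
Table: [945, 169, —, 680, 660]

0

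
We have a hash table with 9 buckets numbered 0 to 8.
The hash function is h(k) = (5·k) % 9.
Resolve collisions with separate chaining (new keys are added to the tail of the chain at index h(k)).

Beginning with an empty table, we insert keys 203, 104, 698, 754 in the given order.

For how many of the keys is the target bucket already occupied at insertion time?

203 -> bucket 7
104 -> bucket 7 (collision)
698 -> bucket 7 (collision)
754 -> bucket 8
Final buckets:
0: .
1: .
2: .
3: .
4: .
5: .
6: .
7: 203 -> 104 -> 698
8: 754

2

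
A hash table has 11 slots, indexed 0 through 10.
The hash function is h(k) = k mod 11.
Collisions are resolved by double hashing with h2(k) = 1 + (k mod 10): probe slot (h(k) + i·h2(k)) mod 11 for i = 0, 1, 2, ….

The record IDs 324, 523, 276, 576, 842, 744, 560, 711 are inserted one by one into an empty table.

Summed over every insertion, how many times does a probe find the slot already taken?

324: h=5 → slot 5
523: h=6 → slot 6
276: h=1 → slot 1
576: h=4 → slot 4
842: h=6, h2=3, probe 6,9 → slot 9
744: h=7 → slot 7
560: h=10 → slot 10
711: h=7, h2=2, probe 7,9,0 → slot 0
Table: [711, 276, _, _, 576, 324, 523, 744, _, 842, 560]

3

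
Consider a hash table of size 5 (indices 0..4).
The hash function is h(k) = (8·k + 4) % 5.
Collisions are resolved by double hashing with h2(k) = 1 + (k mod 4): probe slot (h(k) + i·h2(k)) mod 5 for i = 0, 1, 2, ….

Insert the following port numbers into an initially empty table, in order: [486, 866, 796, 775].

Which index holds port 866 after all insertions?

486: h=2 -> slot 2
866: h=2, h2=3, probe 2,0 -> slot 0
796: h=2, h2=1, probe 2,3 -> slot 3
775: h=4 -> slot 4
Table: [866, -, 486, 796, 775]

0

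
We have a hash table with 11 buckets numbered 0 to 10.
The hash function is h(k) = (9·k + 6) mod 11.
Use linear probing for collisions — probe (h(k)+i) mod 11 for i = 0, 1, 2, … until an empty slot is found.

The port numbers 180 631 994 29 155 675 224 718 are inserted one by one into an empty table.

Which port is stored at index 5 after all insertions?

Insert 180: h=9, slot 9 empty => index 9.
Insert 631: h=9, slot 9 occupied => index 10.
Insert 994: h=9, slots 9,10 occupied => index 0.
Insert 29: h=3, slot 3 empty => index 3.
Insert 155: h=4, slot 4 empty => index 4.
Insert 675: h=9, slots 9,10,0 occupied => index 1.
Insert 224: h=9, slots 9,10,0,1 occupied => index 2.
Insert 718: h=0, slots 0,1,2,3,4 occupied => index 5.
Table: [994, 675, 224, 29, 155, 718, -, -, -, 180, 631]

718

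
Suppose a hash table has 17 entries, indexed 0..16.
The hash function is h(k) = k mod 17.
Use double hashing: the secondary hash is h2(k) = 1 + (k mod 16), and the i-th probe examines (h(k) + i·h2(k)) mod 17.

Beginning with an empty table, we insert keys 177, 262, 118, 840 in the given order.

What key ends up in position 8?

840

177: h=7 → slot 7
262: h=7, h2=7, probe 7,14 → slot 14
118: h=16 → slot 16
840: h=7, h2=9, probe 7,16,8 → slot 8
Table: [∅, ∅, ∅, ∅, ∅, ∅, ∅, 177, 840, ∅, ∅, ∅, ∅, ∅, 262, ∅, 118]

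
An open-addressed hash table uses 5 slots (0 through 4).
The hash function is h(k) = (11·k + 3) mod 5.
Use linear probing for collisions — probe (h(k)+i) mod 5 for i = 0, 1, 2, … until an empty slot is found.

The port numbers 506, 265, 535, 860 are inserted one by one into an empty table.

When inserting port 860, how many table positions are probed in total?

4

506 hashes to 4; slot 4 is free -> place at 4.
265 hashes to 3; slot 3 is free -> place at 3.
535 hashes to 3; 3,4 taken -> place at 0.
860 hashes to 3; 3,4,0 taken -> place at 1.
Table: [535, 860, —, 265, 506]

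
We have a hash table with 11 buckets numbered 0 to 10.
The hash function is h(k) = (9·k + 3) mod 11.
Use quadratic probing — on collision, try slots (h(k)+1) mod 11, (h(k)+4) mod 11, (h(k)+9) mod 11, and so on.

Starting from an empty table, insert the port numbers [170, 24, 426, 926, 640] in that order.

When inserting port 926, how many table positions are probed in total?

170: h=4 → slot 4
24: h=10 → slot 10
426: h=9 → slot 9
926: h=10, probe 10,0 → slot 0
640: h=10, probe 10,0,3 → slot 3
Table: [926, —, —, 640, 170, —, —, —, —, 426, 24]

2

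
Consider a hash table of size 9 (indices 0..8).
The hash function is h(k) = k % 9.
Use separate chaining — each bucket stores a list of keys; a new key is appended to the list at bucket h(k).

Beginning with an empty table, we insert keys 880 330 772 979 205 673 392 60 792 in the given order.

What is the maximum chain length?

5

880 → bucket 7
330 → bucket 6
772 → bucket 7 (collision)
979 → bucket 7 (collision)
205 → bucket 7 (collision)
673 → bucket 7 (collision)
392 → bucket 5
60 → bucket 6 (collision)
792 → bucket 0
Final buckets:
0: 792
1: .
2: .
3: .
4: .
5: 392
6: 330 -> 60
7: 880 -> 772 -> 979 -> 205 -> 673
8: .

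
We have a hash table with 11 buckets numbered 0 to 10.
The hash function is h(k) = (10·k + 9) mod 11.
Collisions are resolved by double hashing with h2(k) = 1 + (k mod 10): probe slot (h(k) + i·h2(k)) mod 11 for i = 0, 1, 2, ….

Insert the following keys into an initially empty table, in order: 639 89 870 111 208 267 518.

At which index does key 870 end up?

639 hashes to 8; slot 8 is free → place at 8.
89 hashes to 8, h2=10; 8 taken → place at 7.
870 hashes to 8, h2=1; 8 taken → place at 9.
111 hashes to 8, h2=2; 8 taken → place at 10.
208 hashes to 10, h2=9; 10,8 taken → place at 6.
267 hashes to 6, h2=8; 6 taken → place at 3.
518 hashes to 8, h2=9; 8,6 taken → place at 4.
Table: [_, _, _, 267, 518, _, 208, 89, 639, 870, 111]

9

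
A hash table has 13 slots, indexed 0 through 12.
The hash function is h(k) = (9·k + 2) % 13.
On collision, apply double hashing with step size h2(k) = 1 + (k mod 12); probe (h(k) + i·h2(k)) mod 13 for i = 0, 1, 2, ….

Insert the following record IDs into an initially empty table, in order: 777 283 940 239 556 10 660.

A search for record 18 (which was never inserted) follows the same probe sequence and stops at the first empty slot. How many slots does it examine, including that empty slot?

4

777: h=1 → slot 1
283: h=1, h2=8, probe 1,9 → slot 9
940: h=12 → slot 12
239: h=8 → slot 8
556: h=1, h2=5, probe 1,6 → slot 6
10: h=1, h2=11, probe 1,12,10 → slot 10
660: h=1, h2=1, probe 1,2 → slot 2
Table: [., 777, 660, ., ., ., 556, ., 239, 283, 10, ., 940]
Lookup 18: h=8, h2=7, probe 8,2,9,3 → slot 3 empty, not found.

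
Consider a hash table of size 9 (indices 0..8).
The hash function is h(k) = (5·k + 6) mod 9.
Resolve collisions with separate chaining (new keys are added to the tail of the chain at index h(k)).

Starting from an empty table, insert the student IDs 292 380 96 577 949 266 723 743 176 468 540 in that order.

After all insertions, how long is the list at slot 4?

3

Insert 292: h=8, bucket 8 empty -> new chain.
Insert 380: h=7, bucket 7 empty -> new chain.
Insert 96: h=0, bucket 0 empty -> new chain.
Insert 577: h=2, bucket 2 empty -> new chain.
Insert 949: h=8, bucket 8 nonempty -> append to chain.
Insert 266: h=4, bucket 4 empty -> new chain.
Insert 723: h=3, bucket 3 empty -> new chain.
Insert 743: h=4, bucket 4 nonempty -> append to chain.
Insert 176: h=4, bucket 4 nonempty -> append to chain.
Insert 468: h=6, bucket 6 empty -> new chain.
Insert 540: h=6, bucket 6 nonempty -> append to chain.
Final buckets:
0: 96
1: _
2: 577
3: 723
4: 266 -> 743 -> 176
5: _
6: 468 -> 540
7: 380
8: 292 -> 949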